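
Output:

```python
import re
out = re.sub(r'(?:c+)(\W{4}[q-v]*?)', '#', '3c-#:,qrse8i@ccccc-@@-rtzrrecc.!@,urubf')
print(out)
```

Pattern: one or more of a literal 'c' (non-capturing group); then exactly 4 of a non-word character, then zero or more of a character in [q-v] (lazy) (captured).
Matches: at [1:6] → 'c-#:,'; at [13:22] → 'ccccc-@@-'; at [28:34] → 'cc.!@,'.
Each match is replaced by '#'.

3#qrse8i@#rtzrre#urubf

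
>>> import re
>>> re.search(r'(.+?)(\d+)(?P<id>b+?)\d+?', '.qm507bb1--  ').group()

'.qm507bb1'

Pattern: one or more of any character (lazy) (captured); then one or more of a digit (captured); then one or more of a literal 'b' (lazy) (captured as 'id'); then one or more of a digit (lazy).
`re.search` tries every starting position until one works.
The match spans [0:9] → '.qm507bb1'.
Captured: group 1 = '.qm', group 2 = '507', group 3 = 'bb'.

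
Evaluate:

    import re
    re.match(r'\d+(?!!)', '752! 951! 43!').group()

'75'

Because the assertion is negative and zero-width, positions next to the forbidden text are skipped.
With `match`, the pattern is implicitly anchored at the beginning.
The match spans [0:2] → '75'.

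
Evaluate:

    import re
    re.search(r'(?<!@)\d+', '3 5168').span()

(0, 1)

`(?!…)`/`(?<!…)` only lets a position through if the neighbouring text does NOT match; no characters are consumed.
Unlike `match`, `search` isn't anchored — it looks for the pattern anywhere in the string.
The match spans [0:1] → '3'.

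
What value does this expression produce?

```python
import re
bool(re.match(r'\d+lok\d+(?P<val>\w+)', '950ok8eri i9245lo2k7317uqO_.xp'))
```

False

`match` is anchored at position 0; if the pattern doesn't fit there, it returns None.
Here the string doesn't start with a match, so the call returns None, and `bool(None)` is False.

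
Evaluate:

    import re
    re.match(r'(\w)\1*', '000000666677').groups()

The match spans [0:6] → '000000'.
Captured: group 1 = '0'.

('0',)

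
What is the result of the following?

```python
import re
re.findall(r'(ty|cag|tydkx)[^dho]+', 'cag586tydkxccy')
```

One capturing group, so `findall` returns just the captured substring from the one match — 1 in all.

['cag']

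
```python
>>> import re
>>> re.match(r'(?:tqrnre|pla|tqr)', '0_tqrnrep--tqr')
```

None

`match` is anchored at position 0; if the pattern doesn't fit there, it returns None.
Here position 0 doesn't satisfy it, so the call returns None.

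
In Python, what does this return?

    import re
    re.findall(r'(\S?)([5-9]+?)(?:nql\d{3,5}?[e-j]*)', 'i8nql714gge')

[('i', '8')]

Pattern: optionally a non-whitespace character (captured); then one or more of a character in [5-9] (lazy) (captured); then the literal 'nql', then 3 to 5 of a digit (lazy), then zero or more of a character in [e-j] (non-capturing group).
Walking the string: at [0:11] match 'i8nql714gge', groups = ('i', '8').
`findall` packs the 2 group values into a tuple for every match.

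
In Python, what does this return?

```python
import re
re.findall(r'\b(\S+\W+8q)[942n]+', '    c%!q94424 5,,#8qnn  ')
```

['5,,#8q']

Pattern: a word boundary (`\b`, zero-width); then one or more of a non-whitespace character, then one or more of a non-word character, then the literal '8q' (captured); then one or more of one of [942n].
Walking the string: at [14:22] match '5,,#8qnn', group 1 = '5,,#8q'.
One capturing group, so `findall` returns just the captured substring from the one match — 1 in all.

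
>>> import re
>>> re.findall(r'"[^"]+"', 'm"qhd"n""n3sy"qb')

['"qhd"', '"n3sy"']

With no groups in the pattern, `findall` gives back each whole match — 2 here.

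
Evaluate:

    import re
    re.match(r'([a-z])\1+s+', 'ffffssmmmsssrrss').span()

(0, 6)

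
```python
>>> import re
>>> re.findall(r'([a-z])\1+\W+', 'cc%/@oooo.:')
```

['c', 'o']

After group 1 captures some text, `\1` only succeeds where that same text appears again.
One capturing group, so `findall` returns just the captured substring from each match — 2 in all.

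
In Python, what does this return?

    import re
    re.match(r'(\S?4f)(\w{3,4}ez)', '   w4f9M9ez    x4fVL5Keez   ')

The pattern matches optionally a non-whitespace character, then the literal '4f' (captured); then 3 to 4 of a word character, then the literal 'ez' (captured).
`match` is anchored at position 0; if the pattern doesn't fit there, it returns None.
Here the pattern fails at index 0, so the call returns None.

None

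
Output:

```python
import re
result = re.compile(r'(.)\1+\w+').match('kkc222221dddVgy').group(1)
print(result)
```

k

The match spans [0:15] → 'kkc222221dddVgy'.
Captured: group 1 = 'k'.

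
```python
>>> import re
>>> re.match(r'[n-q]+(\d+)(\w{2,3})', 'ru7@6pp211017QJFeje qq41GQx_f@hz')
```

None

This matches one or more of a character in [n-q]; then one or more of a digit (captured); then 2 to 3 of a word character (captured).
`re.match` won't scan ahead — the pattern has to work from the very first character.
Here the pattern fails at index 0, so the call returns None.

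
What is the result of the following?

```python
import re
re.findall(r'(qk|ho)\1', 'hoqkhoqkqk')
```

['qk']

`\1` is not a pattern — it's the concrete string captured by group 1, re-applied verbatim.
Matches: at [6:10] match 'qkqk', group 1 = 'qk'.
Because there's exactly one group, `findall` drops the full match and keeps group 1 from the one hit.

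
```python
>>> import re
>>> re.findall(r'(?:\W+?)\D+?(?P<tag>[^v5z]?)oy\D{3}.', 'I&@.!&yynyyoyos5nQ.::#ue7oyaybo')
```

['7']

This matches one or more of a non-word character (lazy) (non-capturing group); then one or more of a non-digit (lazy); then optionally any character except [v5z] (captured as 'tag'); then the literal 'oy', then exactly 3 of a non-digit, then any character.
Scanning left to right: at [18:31] match '.::#ue7oyaybo', group 1 = '7'.
One capturing group, so `findall` returns just the captured substring from the one match — 1 in all.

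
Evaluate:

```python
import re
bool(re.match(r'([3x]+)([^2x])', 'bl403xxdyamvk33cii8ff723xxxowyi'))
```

False

Pattern: one or more of one of [3x] (captured); then any character except [2x] (captured).
`re.match` only tries the pattern at the start of the string.
Here the string doesn't start with a match, so the call returns None, and `bool(None)` is False.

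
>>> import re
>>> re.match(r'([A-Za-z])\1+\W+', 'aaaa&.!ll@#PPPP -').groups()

After group 1 captures some text, `\1` only succeeds where that same text appears again.
`match` is anchored at position 0; if the pattern doesn't fit there, it returns None.
The match spans [0:7] → 'aaaa&.!'.
Captured: group 1 = 'a'.

('a',)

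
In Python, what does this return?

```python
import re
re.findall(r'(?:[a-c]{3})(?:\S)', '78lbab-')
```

['bab-']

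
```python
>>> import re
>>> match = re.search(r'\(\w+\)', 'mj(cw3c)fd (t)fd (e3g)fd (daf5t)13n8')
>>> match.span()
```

(2, 8)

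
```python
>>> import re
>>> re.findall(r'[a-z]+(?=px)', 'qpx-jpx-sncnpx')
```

['q', 'j', 'sncn']

Because the assertion is zero-width, the text it checks is not consumed and won't appear in the result.
Matches: at [0:1] → 'q'; at [4:5] → 'j'; at [8:12] → 'sncn'.
No capturing groups, so `findall` returns the 3 full match strings.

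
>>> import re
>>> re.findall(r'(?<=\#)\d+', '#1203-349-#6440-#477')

Lookahead/lookbehind check context without consuming it, so the matched span excludes the asserted characters.
No capturing groups, so `findall` returns the 3 full match strings.

['1203', '6440', '477']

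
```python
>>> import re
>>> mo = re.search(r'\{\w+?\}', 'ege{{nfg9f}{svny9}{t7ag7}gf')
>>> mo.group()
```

'{nfg9f}'

`re.search` tries every starting position until one works.
The match spans [4:11] → '{nfg9f}'.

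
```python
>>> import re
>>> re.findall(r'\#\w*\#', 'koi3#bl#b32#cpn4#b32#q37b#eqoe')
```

['#bl#', '#cpn4#', '#q37b#']

Matches: at [4:8] → '#bl#'; at [11:17] → '#cpn4#'; at [20:26] → '#q37b#'.
`findall` yields the raw match text (3 of them) because the pattern has no groups.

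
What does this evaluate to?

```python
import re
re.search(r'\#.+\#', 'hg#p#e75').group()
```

The match spans [2:5] → '#p#'.

'#p#'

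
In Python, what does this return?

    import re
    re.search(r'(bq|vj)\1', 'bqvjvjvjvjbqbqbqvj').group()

`\1` is not a pattern — it's the concrete string captured by group 1, re-applied verbatim.
The match spans [2:6] → 'vjvj'.

'vjvj'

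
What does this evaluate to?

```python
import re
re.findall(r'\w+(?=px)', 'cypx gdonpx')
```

['cy', 'gdon']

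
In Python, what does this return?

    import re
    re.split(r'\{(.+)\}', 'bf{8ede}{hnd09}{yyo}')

['bf', '8ede}{hnd09}{yyo', '']

Matches to split on: at [2:20] → '{8ede}{hnd09}{yyo}'.
`re.split` interleaves the captured-group text with the surrounding fragments.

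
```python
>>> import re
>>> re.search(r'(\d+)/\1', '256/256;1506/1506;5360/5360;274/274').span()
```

(0, 7)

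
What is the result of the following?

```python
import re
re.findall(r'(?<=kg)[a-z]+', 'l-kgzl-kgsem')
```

Because the assertion is zero-width, the text it checks is not consumed and won't appear in the result.
No capturing groups, so `findall` returns the 2 full match strings.

['zl', 'sem']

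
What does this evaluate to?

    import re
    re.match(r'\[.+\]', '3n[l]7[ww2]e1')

With `match`, the pattern is implicitly anchored at the beginning.
Here the string doesn't start with a match, so the call returns None.

None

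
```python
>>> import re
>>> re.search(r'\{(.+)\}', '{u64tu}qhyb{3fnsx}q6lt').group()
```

'{u64tu}qhyb{3fnsx}'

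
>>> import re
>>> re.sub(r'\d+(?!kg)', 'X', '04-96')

Because the assertion is negative and zero-width, positions next to the forbidden text are skipped.
Matches: at [0:2] → '04'; at [3:5] → '96'.
Each match is replaced by 'X'.

'X-X'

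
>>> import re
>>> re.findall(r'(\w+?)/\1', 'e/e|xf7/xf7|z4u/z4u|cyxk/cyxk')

['e', 'xf7', 'z4u', 'cyxk']

A backreference is literal: `\1` must see the identical characters the first group matched.
Scanning left to right: at [0:3] match 'e/e', group 1 = 'e'; at [4:11] match 'xf7/xf7', group 1 = 'xf7'; at [12:19] match 'z4u/z4u', group 1 = 'z4u'; at [20:29] match 'cyxk/cyxk', group 1 = 'cyxk'.
Because there's exactly one group, `findall` drops the full match and keeps group 1 from each hit.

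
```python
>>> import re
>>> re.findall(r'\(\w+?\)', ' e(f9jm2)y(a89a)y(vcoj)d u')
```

['(f9jm2)', '(a89a)', '(vcoj)']

`findall` yields the raw match text (3 of them) because the pattern has no groups.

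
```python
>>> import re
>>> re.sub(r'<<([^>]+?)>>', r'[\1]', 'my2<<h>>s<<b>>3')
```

Matches: at [3:8] → '<<h>>'; at [9:14] → '<<b>>'.
`\1` in the replacement pulls in group 1's text for each match.

'my2[h]s[b]3'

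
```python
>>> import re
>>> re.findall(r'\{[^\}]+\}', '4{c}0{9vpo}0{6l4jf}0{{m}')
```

['{c}', '{9vpo}', '{6l4jf}', '{{m}']

Walking the string: at [1:4] → '{c}'; at [5:11] → '{9vpo}'; at [12:19] → '{6l4jf}'; at [20:24] → '{{m}'.
`findall` yields the raw match text (4 of them) because the pattern has no groups.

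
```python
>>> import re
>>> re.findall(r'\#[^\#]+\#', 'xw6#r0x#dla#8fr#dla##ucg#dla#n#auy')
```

['#r0x#', '#8fr#', '#ucg#', '#n#']

`findall` yields the raw match text (4 of them) because the pattern has no groups.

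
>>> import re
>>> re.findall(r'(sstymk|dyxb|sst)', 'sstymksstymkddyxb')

['sstymk', 'sstymk', 'dyxb']

The regex engine tests alternatives in the order written; an earlier branch that matches wins even if a later one would match more.
Walking the string: at [0:6] match 'sstymk', group 1 = 'sstymk'; at [6:12] match 'sstymk', group 1 = 'sstymk'; at [13:17] match 'dyxb', group 1 = 'dyxb'.
`findall` collects group 1 from each match (3 total).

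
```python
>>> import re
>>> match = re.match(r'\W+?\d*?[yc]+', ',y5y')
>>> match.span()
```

`re.match` only tries the pattern at the start of the string.
The match spans [0:2] → ',y'.

(0, 2)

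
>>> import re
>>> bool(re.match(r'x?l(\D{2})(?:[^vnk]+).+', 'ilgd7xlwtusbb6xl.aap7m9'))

False

`re.match` only tries the pattern at the start of the string.
Here the pattern fails at index 0, so the call returns None, and `bool(None)` is False.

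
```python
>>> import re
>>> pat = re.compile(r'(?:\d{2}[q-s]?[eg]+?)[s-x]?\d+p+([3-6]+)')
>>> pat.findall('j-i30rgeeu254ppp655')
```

Pattern: exactly 2 of a digit, then optionally a character in [q-s], then one or more of one of [eg] (lazy) (non-capturing group); then optionally a character in [s-x], then one or more of a digit, then one or more of the literal 'p'; then one or more of a character in [3-6] (captured).
Matches: at [3:19] match '30rgeeu254ppp655', group 1 = '655'.
One capturing group, so `findall` returns just the captured substring from the one match — 1 in all.

['655']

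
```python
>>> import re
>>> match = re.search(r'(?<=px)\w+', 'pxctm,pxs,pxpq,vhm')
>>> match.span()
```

The positive lookaround only admits positions where the adjacent text matches; those characters stay outside the span.
`re.search` scans for the first position where the pattern succeeds.
The match spans [2:5] → 'ctm'.

(2, 5)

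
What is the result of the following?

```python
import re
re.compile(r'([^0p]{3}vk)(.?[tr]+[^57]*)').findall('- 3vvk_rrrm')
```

[(' 3vvk', '_rrrm')]

This matches exactly 3 of any character except [0p], then the literal 'vk' (captured); then optionally any character, then one or more of one of [tr], then zero or more of any character except [57] (captured).
Matches: at [1:11] match ' 3vvk_rrrm', groups = (' 3vvk', '_rrrm').
Multiple groups make `findall` return tuples — one 2-tuple for the one match.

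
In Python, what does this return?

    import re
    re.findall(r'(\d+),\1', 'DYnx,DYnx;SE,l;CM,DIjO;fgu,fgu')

[]

With a single group, `findall` returns only what that group captured — 0 items.
Nothing in the string satisfies the pattern, so the list is empty.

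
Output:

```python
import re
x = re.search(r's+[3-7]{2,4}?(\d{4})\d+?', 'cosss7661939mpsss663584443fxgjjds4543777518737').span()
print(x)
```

The match spans [2:12] → 'sss7661939'.

(2, 12)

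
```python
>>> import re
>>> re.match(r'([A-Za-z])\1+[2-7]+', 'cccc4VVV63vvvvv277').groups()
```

The match spans [0:5] → 'cccc4'.
Captured: group 1 = 'c'.

('c',)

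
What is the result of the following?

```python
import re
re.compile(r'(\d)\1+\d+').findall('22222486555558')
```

A backreference is literal: `\1` must see the identical characters the first group matched.
One capturing group, so `findall` returns just the captured substring from the one match — 1 in all.

['2']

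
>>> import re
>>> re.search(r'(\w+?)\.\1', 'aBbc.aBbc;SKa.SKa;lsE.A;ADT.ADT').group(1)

After group 1 captures some text, `\1` only succeeds where that same text appears again.
`search` walks the string left to right and returns the first match it finds.
The match spans [0:9] → 'aBbc.aBbc'.
Captured: group 1 = 'aBbc'.

'aBbc'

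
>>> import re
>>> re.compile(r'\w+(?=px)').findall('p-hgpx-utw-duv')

['hg']

The lookaround is zero-width — it requires the adjacent text to match without consuming it, so the asserted text isn't part of the match.
With no groups in the pattern, `findall` gives back each whole match — 1 here.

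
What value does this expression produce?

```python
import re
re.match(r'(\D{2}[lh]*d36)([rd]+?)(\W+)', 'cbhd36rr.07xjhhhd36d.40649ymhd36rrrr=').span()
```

(0, 9)

`re.match` only tries the pattern at the start of the string.
The match spans [0:9] → 'cbhd36rr.'.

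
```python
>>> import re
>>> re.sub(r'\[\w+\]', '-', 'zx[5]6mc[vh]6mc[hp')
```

'zx-6mc-6mc[hp'

Matches: at [2:5] → '[5]'; at [8:12] → '[vh]'.
`sub` substitutes '-' at each match site.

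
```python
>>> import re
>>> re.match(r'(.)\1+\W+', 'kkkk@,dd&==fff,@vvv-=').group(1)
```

'k'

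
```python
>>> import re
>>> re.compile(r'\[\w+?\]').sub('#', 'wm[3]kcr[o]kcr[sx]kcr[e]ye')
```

'wm#kcr#kcr#kcr#ye'

Matches: at [2:5] → '[3]'; at [8:11] → '[o]'; at [14:18] → '[sx]'; at [21:24] → '[e]'.
`sub` substitutes '#' at each match site.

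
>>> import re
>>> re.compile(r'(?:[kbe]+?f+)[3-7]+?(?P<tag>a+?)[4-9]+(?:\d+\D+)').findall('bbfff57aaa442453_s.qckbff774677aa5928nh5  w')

['aaa']

This matches one or more of one of [kbe] (lazy), then one or more of the literal 'f' (non-capturing group); then one or more of a character in [3-7] (lazy); then one or more of a literal 'a' (lazy) (captured as 'tag'); then one or more of a character in [4-9]; then one or more of a digit, then one or more of a non-digit (non-capturing group).
Scanning left to right: at [0:25] match 'bbfff57aaa442453_s.qckbff', group 1 = 'aaa'.
`findall` collects group 1 from the one match (1 total).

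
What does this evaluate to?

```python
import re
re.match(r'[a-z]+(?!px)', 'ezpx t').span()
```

(0, 4)

The negative lookahead/lookbehind blocks any match where the forbidden context is present.
`re.match` only tries the pattern at the start of the string.
The match spans [0:4] → 'ezpx'.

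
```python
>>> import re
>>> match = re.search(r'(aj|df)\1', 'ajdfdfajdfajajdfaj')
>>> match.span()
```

After group 1 captures some text, `\1` only succeeds where that same text appears again.
The match spans [2:6] → 'dfdf'.

(2, 6)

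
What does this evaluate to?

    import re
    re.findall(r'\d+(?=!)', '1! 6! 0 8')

['1', '6']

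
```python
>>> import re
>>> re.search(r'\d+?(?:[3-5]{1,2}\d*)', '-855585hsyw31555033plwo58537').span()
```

(1, 7)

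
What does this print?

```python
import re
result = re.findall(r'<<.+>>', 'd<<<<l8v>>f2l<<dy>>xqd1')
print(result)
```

Walking the string: at [1:19] → '<<<<l8v>>f2l<<dy>>'.
`findall` yields the raw match text (1 of them) because the pattern has no groups.

['<<<<l8v>>f2l<<dy>>']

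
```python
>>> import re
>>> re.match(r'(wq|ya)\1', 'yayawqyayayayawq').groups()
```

The match spans [0:4] → 'yaya'.
Captured: group 1 = 'ya'.

('ya',)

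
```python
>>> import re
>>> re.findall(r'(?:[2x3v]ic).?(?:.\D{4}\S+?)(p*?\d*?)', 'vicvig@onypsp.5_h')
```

The pattern matches one of [2x3v], then the literal 'ic' (non-capturing group); then optionally any character; then any character, then exactly 4 of a non-digit, then one or more of a non-whitespace character (lazy) (non-capturing group); then zero or more of the literal 'p' (lazy), then zero or more of a digit (lazy) (captured).
`findall` collects group 1 from the one match (1 total).

['']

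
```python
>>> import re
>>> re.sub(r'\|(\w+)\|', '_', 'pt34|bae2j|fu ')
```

'pt34_fu '

Every occurrence is swapped for '_'.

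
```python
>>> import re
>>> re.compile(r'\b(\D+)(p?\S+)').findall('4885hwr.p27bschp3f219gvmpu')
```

[('.p', '27bschp3f219gvmpu')]

With 2 capturing groups, `findall` returns a 2-tuple per match.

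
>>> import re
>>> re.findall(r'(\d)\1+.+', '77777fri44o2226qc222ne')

['7']

After group 1 captures some text, `\1` only succeeds where that same text appears again.
Because there's exactly one group, `findall` drops the full match and keeps group 1 from the one hit.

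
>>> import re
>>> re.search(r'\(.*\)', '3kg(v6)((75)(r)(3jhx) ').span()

(3, 21)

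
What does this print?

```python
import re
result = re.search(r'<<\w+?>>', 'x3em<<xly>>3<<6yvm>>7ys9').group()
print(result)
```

<<xly>>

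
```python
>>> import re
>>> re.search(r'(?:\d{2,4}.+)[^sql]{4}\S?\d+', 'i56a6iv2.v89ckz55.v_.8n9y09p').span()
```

(1, 27)

Pattern: 2 to 4 of a digit, then one or more of any character (non-capturing group); then exactly 4 of any character except [sql], then optionally a non-whitespace character; then one or more of a digit.
The match spans [1:27] → '56a6iv2.v89ckz55.v_.8n9y09'.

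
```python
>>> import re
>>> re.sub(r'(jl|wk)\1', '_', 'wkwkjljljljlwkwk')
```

`\1` is not a pattern — it's the concrete string captured by group 1, re-applied verbatim.
Matches: at [0:4] → 'wkwk'; at [4:8] → 'jljl'; at [8:12] → 'jljl'; at [12:16] → 'wkwk'.
Each match is replaced by '_'.

'____'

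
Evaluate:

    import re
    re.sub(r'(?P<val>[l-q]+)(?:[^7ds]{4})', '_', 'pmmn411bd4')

'_d4'

Every occurrence is swapped for '_'.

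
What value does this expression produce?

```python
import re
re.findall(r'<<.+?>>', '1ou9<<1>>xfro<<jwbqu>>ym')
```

Matches: at [4:9] → '<<1>>'; at [13:22] → '<<jwbqu>>'.
With no groups in the pattern, `findall` gives back each whole match — 2 here.

['<<1>>', '<<jwbqu>>']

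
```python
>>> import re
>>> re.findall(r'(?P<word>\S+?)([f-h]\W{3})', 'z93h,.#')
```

[('z93', 'h,.#')]

With 2 capturing groups, `findall` returns a 2-tuple per match.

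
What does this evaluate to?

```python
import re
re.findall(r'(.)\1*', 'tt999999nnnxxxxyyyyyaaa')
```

['t', '9', 'n', 'x', 'y', 'a']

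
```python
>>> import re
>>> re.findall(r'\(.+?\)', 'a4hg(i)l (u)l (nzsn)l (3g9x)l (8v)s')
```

['(i)', '(u)', '(nzsn)', '(3g9x)', '(8v)']

With no groups in the pattern, `findall` gives back each whole match — 5 here.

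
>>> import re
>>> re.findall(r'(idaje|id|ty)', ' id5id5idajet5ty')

['id', 'id', 'idaje', 'ty']

Alternation isn't longest-match — the leftmost alternative that fits at this position is chosen.
Walking the string: at [1:3] match 'id', group 1 = 'id'; at [4:6] match 'id', group 1 = 'id'; at [7:12] match 'idaje', group 1 = 'idaje'; at [14:16] match 'ty', group 1 = 'ty'.
With a single group, `findall` returns only what that group captured — 4 items.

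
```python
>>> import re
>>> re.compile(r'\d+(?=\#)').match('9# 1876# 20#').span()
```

With `match`, the pattern is implicitly anchored at the beginning.
The match spans [0:1] → '9'.

(0, 1)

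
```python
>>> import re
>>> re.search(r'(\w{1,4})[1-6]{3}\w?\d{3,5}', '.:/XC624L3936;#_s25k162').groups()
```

('XC',)

The match spans [3:13] → 'XC624L3936'.
Captured: group 1 = 'XC'.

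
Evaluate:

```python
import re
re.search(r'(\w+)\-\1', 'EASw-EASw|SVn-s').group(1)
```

'EASw'

A backreference is literal: `\1` must see the identical characters the first group matched.
`re.search` scans for the first position where the pattern succeeds.
The match spans [0:9] → 'EASw-EASw'.
Captured: group 1 = 'EASw'.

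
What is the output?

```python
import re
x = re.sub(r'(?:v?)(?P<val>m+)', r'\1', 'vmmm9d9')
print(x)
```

The pattern matches optionally a literal 'v' (non-capturing group); then one or more of a literal 'm' (captured as 'val').
`\1` in the replacement pulls in group 1's text for each match.

mmm9d9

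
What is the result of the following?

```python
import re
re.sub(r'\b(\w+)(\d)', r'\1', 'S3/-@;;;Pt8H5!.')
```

Pattern: a word boundary (`\b`, zero-width); then one or more of a word character (captured); then a digit (captured).
The replacement refers to a captured group, so each match is rewritten using its own captured text.

'S/-@;;;Pt8H!.'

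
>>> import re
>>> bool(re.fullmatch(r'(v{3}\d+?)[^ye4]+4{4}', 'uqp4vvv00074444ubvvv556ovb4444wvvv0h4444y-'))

False

Pattern: exactly 3 of the literal 'v', then one or more of a digit (lazy) (captured); then one or more of any character except [ye4]; then exactly 4 of a literal '4'.
`re.fullmatch` is like wrapping the pattern in `^…$` (in single-line mode).
Here the string isn't matched end-to-end, so the call returns None, and `bool(None)` is False.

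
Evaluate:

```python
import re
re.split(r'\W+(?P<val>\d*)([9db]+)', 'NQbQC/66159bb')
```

['NQbQC', '66159', 'bb', '']

The group in the pattern means `split` returns the separators' captures alongside the pieces.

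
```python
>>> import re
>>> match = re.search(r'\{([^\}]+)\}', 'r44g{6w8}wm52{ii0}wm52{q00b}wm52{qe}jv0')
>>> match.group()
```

'{6w8}'

`re.search` scans for the first position where the pattern succeeds.
The match spans [4:9] → '{6w8}'.
Captured: group 1 = '6w8'.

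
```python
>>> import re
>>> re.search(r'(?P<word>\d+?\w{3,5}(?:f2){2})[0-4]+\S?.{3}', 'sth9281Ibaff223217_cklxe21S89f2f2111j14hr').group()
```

'21S89f2f2111j14h'

The pattern matches one or more of a digit (lazy), then 3 to 5 of a word character, then the literal 'f2' repeated 2 times (captured as 'word'); then one or more of a character in [0-4], then optionally a non-whitespace character, then exactly 3 of any character.
`re.search` scans for the first position where the pattern succeeds.
The match spans [24:40] → '21S89f2f2111j14h'.
Captured: group 1 = '21S89f2f2'.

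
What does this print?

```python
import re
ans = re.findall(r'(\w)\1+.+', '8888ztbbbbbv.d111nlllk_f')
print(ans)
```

`\1` is not a pattern — it's the concrete string captured by group 1, re-applied verbatim.
`findall` collects group 1 from the one match (1 total).

['8']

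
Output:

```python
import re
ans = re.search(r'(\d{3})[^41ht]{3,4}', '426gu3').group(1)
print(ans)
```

The pattern matches exactly 3 of a digit (captured); then 3 to 4 of any character except [41ht].
`re.search` scans for the first position where the pattern succeeds.
The match spans [0:6] → '426gu3'.
Captured: group 1 = '426'.

426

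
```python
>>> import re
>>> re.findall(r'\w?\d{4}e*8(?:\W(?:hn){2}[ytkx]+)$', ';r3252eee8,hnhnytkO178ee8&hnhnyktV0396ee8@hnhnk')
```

['V0396ee8@hnhnk']

Pattern: optionally a word character; then exactly 4 of a digit, then zero or more of the literal 'e', then the literal '8'; then a non-word character, then the literal 'hn' repeated 2 times, then one or more of one of [ytkx] (non-capturing group); then anchored at the end.
No capturing groups, so `findall` returns the 1 full match string.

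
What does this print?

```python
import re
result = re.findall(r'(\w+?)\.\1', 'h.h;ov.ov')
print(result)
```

`\1` is not a pattern — it's the concrete string captured by group 1, re-applied verbatim.
Scanning left to right: at [0:3] match 'h.h', group 1 = 'h'; at [4:9] match 'ov.ov', group 1 = 'ov'.
With a single group, `findall` returns only what that group captured — 2 items.

['h', 'ov']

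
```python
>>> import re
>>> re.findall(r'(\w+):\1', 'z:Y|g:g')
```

['g']

A backreference is literal: `\1` must see the identical characters the first group matched.
Walking the string: at [4:7] match 'g:g', group 1 = 'g'.
One capturing group, so `findall` returns just the captured substring from the one match — 1 in all.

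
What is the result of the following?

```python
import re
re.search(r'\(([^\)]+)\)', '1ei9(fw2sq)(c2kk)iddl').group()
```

'(fw2sq)'

Unlike `match`, `search` isn't anchored — it looks for the pattern anywhere in the string.
The match spans [4:11] → '(fw2sq)'.
Captured: group 1 = 'fw2sq'.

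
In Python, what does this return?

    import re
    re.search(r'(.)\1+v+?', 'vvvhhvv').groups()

The match spans [0:3] → 'vvv'.
Captured: group 1 = 'v'.

('v',)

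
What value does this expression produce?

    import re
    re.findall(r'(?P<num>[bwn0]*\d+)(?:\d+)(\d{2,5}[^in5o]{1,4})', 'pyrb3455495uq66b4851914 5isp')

[('b3455', '95uq66'), ('b4851', '14 ')]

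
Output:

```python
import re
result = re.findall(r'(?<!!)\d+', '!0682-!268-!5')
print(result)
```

['682', '68']

A negative assertion filters positions out without eating any characters.
Scanning left to right: at [2:5] → '682'; at [8:10] → '68'.
Since nothing is captured, `findall` lists the 2 matched substrings directly.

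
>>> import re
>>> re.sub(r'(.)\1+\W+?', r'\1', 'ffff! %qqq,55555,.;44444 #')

A backreference is literal: `\1` must see the identical characters the first group matched.
Each match is replaced using the text its own group 1 captured.

'f %q5.;4#'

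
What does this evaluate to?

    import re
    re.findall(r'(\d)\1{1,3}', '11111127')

['1', '1']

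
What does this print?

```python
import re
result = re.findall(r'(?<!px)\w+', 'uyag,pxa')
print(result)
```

['uyag', 'pxa']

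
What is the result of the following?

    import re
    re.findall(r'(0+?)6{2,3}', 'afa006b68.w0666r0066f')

The pattern matches one or more of a literal '0' (lazy) (captured); then 2 to 3 of a literal '6'.
Scanning left to right: at [11:15] match '0666', group 1 = '0'; at [16:20] match '0066', group 1 = '00'.
One capturing group, so `findall` returns just the captured substring from each match — 2 in all.

['0', '00']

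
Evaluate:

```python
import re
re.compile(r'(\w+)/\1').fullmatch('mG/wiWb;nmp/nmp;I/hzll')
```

`re.fullmatch` requires the pattern to consume the entire string.
Here the string isn't matched end-to-end, so the call returns None.

None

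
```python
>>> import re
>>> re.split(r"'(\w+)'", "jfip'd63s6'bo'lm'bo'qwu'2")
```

Matches to split on: at [4:11] → "'d63s6'"; at [13:17] → "'lm'"; at [19:24] → "'qwu'".
The group in the pattern means `split` returns the separators' captures alongside the pieces.

['jfip', 'd63s6', 'bo', 'lm', 'bo', 'qwu', '2']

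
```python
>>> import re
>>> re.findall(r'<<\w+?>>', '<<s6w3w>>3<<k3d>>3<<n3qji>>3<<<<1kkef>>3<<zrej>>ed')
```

['<<s6w3w>>', '<<k3d>>', '<<n3qji>>', '<<1kkef>>', '<<zrej>>']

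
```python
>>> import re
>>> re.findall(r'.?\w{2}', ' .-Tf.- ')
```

Pattern: optionally any character; then exactly 2 of a word character.
Scanning left to right: at [2:5] → '-Tf'.
Since nothing is captured, `findall` lists the 1 matched substring directly.

['-Tf']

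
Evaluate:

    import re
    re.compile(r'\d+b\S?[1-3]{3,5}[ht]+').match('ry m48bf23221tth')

None

This matches one or more of a digit, then the literal 'b'; then optionally a non-whitespace character, then 3 to 5 of a character in [1-3]; then one or more of one of [ht].
`re.match` won't scan ahead — the pattern has to work from the very first character.
Here the pattern fails at index 0, so the call returns None.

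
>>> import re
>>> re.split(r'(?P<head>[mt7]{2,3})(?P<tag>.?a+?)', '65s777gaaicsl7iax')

The pattern matches 2 to 3 of one of [mt7] (captured as 'head'); then optionally any character, then one or more of the literal 'a' (lazy) (captured as 'tag').
The `?` after the quantifier makes it lazy — it takes as little as possible before letting the rest of the pattern try.
Matches to split on: at [3:8] → '777ga'.
`re.split` interleaves the captured-group text with the surrounding fragments.

['65s', '777', 'ga', 'aicsl7iax']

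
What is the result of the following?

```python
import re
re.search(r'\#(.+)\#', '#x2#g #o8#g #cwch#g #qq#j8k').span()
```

The match spans [0:24] → '#x2#g #o8#g #cwch#g #qq#'.

(0, 24)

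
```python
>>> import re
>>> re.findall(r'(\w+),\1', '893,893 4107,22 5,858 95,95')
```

The backreference `\1` re-matches whatever the first group consumed, character for character.
Walking the string: at [0:7] match '893,893', group 1 = '893'; at [22:27] match '95,95', group 1 = '95'.
`findall` collects group 1 from each match (2 total).

['893', '95']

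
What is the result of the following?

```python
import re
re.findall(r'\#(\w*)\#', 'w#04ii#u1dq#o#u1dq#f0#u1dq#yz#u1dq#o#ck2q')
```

['04ii', 'o', 'f0', 'yz', 'o']

Walking the string: at [1:7] match '#04ii#', group 1 = '04ii'; at [11:14] match '#o#', group 1 = 'o'; at [18:22] match '#f0#', group 1 = 'f0'; at [26:30] match '#yz#', group 1 = 'yz'; at [34:37] match '#o#', group 1 = 'o'.
With a single group, `findall` returns only what that group captured — 5 items.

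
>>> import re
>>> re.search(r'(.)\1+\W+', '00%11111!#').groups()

('0',)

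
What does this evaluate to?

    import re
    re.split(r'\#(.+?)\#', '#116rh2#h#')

['', '116rh2', 'h#']

Lazy quantifiers expand one character at a time until the remainder of the pattern can match.
With a capturing group present, the delimiter's captured portion is kept in the result list.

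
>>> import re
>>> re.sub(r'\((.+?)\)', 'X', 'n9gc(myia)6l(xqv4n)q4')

'n9gcX6lXq4'

With the lazy modifier that quantifier settles for the fewest repetitions that let the rest of the pattern succeed (the atoms after it are unaffected and can still be greedy).
Each match is replaced by 'X'.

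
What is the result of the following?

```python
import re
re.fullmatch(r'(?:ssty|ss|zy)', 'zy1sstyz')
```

None

`fullmatch` succeeds only if the pattern covers the string from start to end.
Here the pattern can't cover the whole string, so the call returns None.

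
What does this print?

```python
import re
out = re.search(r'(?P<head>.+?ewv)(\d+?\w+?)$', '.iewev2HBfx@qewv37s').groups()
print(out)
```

('.iewev2HBfx@qewv', '37s')

The match spans [0:19] → '.iewev2HBfx@qewv37s'.
Captured: group 1 = '.iewev2HBfx@qewv', group 2 = '37s'.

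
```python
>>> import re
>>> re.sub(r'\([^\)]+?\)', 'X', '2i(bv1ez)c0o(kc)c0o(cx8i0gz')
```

Matches: at [2:9] → '(bv1ez)'; at [12:16] → '(kc)'.
Every occurrence is swapped for 'X'.

'2iXc0oXc0o(cx8i0gz'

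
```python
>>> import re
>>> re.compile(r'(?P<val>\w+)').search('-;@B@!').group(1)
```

Pattern: one or more of a word character (captured as 'val').
`search` walks the string left to right and returns the first match it finds.
The match spans [3:4] → 'B'.
Captured: group 1 = 'B'.

'B'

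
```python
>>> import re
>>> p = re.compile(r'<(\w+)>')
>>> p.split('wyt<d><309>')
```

['wyt', 'd', '', '309', '']

`re.split` interleaves the captured-group text with the surrounding fragments.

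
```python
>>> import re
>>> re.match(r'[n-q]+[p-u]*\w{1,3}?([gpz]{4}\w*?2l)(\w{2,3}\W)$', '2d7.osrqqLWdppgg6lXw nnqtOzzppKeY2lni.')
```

None

Pattern: one or more of a character in [n-q]; then zero or more of a character in [p-u], then 1 to 3 of a word character (lazy); then exactly 4 of one of [gpz], then zero or more of a word character (lazy), then the literal '2l' (captured); then 2 to 3 of a word character, then a non-word character (captured); then anchored at the end.
`re.match` won't scan ahead — the pattern has to work from the very first character.
Here the pattern fails at index 0, so the call returns None.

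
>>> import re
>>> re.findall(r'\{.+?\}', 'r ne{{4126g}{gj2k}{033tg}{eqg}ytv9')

['{{4126g}', '{gj2k}', '{033tg}', '{eqg}']

No capturing groups, so `findall` returns the 4 full match strings.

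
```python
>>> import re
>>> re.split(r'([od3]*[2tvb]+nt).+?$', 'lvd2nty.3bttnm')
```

['lv', 'd2nt', '']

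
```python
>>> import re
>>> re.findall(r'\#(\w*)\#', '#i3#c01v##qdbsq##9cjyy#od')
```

Scanning left to right: at [0:4] match '#i3#', group 1 = 'i3'; at [8:10] match '##', group 1 = ''; at [15:17] match '##', group 1 = ''.
One capturing group, so `findall` returns just the captured substring from each match — 3 in all.

['i3', '', '']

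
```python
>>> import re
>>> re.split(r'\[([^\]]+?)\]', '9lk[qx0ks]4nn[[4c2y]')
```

With a capturing group present, the delimiter's captured portion is kept in the result list.

['9lk', 'qx0ks', '4nn', '[4c2y', '']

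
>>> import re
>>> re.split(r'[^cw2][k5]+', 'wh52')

['w', '2']

The string is cut at each match, leaving 2 pieces.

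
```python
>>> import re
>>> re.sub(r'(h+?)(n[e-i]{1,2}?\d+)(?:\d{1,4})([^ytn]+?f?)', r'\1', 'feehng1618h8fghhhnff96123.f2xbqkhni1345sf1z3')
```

This matches one or more of a literal 'h' (lazy) (captured); then the literal 'n', then 1 to 2 of a character in [e-i] (lazy), then one or more of a digit (captured); then 1 to 4 of a digit (non-capturing group); then one or more of any character except [ytn] (lazy), then optionally the literal 'f' (captured).
A non-greedy quantifier consumes as few characters as it can — just enough that the remainder of the pattern still matches from where it stops; whatever follows it matches normally.
Matches: at [3:11] → 'hng1618h'; at [14:27] → 'hhhnff96123.f'; at [32:41] → 'hni1345sf'.
The replacement refers to a captured group, so each match is rewritten using its own captured text.

'feeh8fghhh2xbqkh1z3'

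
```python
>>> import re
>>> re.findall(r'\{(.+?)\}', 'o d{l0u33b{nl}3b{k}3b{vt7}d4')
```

Because the quantifier is non-greedy, it stops expanding at the earliest point where the rest of the pattern can succeed.
Walking the string: at [3:14] match '{l0u33b{nl}', group 1 = 'l0u33b{nl'; at [16:19] match '{k}', group 1 = 'k'; at [21:26] match '{vt7}', group 1 = 'vt7'.
With a single group, `findall` returns only what that group captured — 3 items.

['l0u33b{nl', 'k', 'vt7']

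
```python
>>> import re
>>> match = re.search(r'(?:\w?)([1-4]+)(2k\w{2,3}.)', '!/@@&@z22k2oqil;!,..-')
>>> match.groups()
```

This matches optionally a word character (non-capturing group); then one or more of a character in [1-4] (captured); then the literal '2k', then 2 to 3 of a word character, then any character (captured).
`re.search` tries every starting position until one works.
The match spans [6:14] → 'z22k2oqi'.
Captured: group 1 = '2', group 2 = '2k2oqi'.

('2', '2k2oqi')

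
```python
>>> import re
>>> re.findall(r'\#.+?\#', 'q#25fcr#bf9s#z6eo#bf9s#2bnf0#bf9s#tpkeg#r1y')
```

['#25fcr#', '#z6eo#', '#2bnf0#', '#tpkeg#']

No capturing groups, so `findall` returns the 4 full match strings.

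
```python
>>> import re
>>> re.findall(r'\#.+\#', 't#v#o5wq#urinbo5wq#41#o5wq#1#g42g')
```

['#v#o5wq#urinbo5wq#41#o5wq#1#']

With no groups in the pattern, `findall` gives back each whole match — 1 here.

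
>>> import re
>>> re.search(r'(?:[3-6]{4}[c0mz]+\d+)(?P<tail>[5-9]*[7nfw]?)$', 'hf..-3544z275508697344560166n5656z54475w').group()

This matches exactly 4 of a character in [3-6], then one or more of one of [c0mz], then one or more of a digit (non-capturing group); then zero or more of a character in [5-9], then optionally one of [7nfw] (captured as 'tail'); then anchored at the end.
`re.search` tries every starting position until one works.
The match spans [29:40] → '5656z54475w'.
Captured: group 1 = 'w'.

'5656z54475w'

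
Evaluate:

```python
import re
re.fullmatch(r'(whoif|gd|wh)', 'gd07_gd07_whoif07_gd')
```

For `fullmatch`, every character of the input must be accounted for by the pattern.
Here there's no way to consume every character, so the call returns None.

None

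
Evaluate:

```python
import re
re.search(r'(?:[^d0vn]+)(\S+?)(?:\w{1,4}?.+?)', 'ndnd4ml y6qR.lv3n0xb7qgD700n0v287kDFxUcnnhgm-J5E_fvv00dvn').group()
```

'4ml y6qR.lv3n'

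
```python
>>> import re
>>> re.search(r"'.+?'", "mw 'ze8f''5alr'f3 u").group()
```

"'ze8f'"

`re.search` tries every starting position until one works.
The match spans [3:9] → "'ze8f'".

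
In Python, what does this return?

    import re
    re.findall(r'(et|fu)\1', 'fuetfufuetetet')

`\1` has to match the exact text group 1 already captured.
Matches: at [4:8] match 'fufu', group 1 = 'fu'; at [8:12] match 'etet', group 1 = 'et'.
With a single group, `findall` returns only what that group captured — 2 items.

['fu', 'et']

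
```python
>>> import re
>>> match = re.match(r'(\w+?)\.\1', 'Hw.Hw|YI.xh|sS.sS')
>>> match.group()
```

`\1` is not a pattern — it's the concrete string captured by group 1, re-applied verbatim.
With `match`, the pattern is implicitly anchored at the beginning.
The match spans [0:5] → 'Hw.Hw'.
Captured: group 1 = 'Hw'.

'Hw.Hw'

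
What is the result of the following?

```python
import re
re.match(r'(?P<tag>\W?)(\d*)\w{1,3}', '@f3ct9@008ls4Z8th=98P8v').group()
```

'@f3c'

The pattern matches optionally a non-word character (captured as 'tag'); then zero or more of a digit (captured); then 1 to 3 of a word character.
`re.match` only tries the pattern at the start of the string.
The match spans [0:4] → '@f3c'.
Captured: group 1 = '@', group 2 = ''.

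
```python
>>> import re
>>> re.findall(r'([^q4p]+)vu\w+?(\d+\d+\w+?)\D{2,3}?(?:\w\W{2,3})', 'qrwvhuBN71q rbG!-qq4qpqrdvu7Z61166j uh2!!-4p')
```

[('rd', '61166j')]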